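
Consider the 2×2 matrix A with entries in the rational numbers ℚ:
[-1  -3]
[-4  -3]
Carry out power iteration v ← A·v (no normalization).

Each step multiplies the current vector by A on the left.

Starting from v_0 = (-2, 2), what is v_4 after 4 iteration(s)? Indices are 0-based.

v_0 = (-2, 2).
v_1 = A·v_0 = (-4, 2).
v_2 = A·v_1 = (-2, 10).
v_3 = A·v_2 = (-28, -22).
v_4 = A·v_3 = (94, 178).

v_4 = (94, 178)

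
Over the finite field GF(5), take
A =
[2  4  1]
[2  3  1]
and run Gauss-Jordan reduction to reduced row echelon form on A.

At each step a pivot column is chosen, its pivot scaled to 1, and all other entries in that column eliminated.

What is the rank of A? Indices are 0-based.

step 1: normalize row 0 (÷2) = (1, 2, 3)
  row 1: subtract 2×row0 = (0, 4, 0)
step 2: normalize row 1 (÷4) = (0, 1, 0)
  row 0: subtract 2×row1 = (1, 0, 3)

rank = 2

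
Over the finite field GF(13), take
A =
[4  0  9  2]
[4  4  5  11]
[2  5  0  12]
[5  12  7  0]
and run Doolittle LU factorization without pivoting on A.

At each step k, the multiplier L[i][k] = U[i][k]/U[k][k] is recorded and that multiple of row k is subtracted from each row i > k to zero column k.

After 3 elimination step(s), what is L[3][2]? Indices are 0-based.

k=0: U[0][0]=4
  eliminate (1,0): mult=1, new row 1: (0, 4, 9, 9); set L[1][0]=1
  eliminate (2,0): mult=7, new row 2: (0, 5, 2, 11); set L[2][0]=7
  eliminate (3,0): mult=11, new row 3: (0, 12, 12, 4); set L[3][0]=11
k=1: U[1][1]=4
  eliminate (2,1): mult=11, new row 2: (0, 0, 7, 3); set L[2][1]=11
  eliminate (3,1): mult=3, new row 3: (0, 0, 11, 3); set L[3][1]=3
k=2: U[2][2]=7
  eliminate (3,2): mult=9, new row 3: (0, 0, 0, 2); set L[3][2]=9

L[3][2] = 9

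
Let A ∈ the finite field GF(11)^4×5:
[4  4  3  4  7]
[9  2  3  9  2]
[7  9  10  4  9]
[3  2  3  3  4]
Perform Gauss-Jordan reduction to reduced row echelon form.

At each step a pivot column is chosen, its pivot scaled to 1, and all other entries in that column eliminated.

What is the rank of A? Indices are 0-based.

step 1: normalize row 0 (÷4) = (1, 1, 9, 1, 10)
  row 1: subtract 9×row0 = (0, 4, 10, 0, 0)
  row 2: subtract 7×row0 = (0, 2, 2, 8, 5)
  row 3: subtract 3×row0 = (0, 10, 9, 0, 7)
step 2: normalize row 1 (÷4) = (0, 1, 8, 0, 0)
  row 0: subtract 1×row1 = (1, 0, 1, 1, 10)
  row 2: subtract 2×row1 = (0, 0, 8, 8, 5)
  row 3: subtract 10×row1 = (0, 0, 6, 0, 7)
step 3: normalize row 2 (÷8) = (0, 0, 1, 1, 2)
  row 0: subtract 1×row2 = (1, 0, 0, 0, 8)
  row 1: subtract 8×row2 = (0, 1, 0, 3, 6)
  row 3: subtract 6×row2 = (0, 0, 0, 5, 6)
step 4: normalize row 3 (÷5) = (0, 0, 0, 1, 10)
  row 1: subtract 3×row3 = (0, 1, 0, 0, 9)
  row 2: subtract 1×row3 = (0, 0, 1, 0, 3)

rank = 4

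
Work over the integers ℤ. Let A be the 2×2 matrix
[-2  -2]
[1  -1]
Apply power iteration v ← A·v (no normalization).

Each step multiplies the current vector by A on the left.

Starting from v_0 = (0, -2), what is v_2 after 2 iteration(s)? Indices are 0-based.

v_2 = (-12, 2)

v_0 = (0, -2).
v_1 = A·v_0 = (4, 2).
v_2 = A·v_1 = (-12, 2).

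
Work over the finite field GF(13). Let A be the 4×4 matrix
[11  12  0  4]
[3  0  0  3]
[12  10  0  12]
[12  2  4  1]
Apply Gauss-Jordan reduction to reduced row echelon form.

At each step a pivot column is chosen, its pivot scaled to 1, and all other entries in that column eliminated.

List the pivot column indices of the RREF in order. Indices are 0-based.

pivot columns: 0, 1, 2, 3

[1] R0 /= 11  ⇒  (1, 7, 0, 11)
     R1 -= 3·R0  ⇒  (0, 5, 0, 9)
     R2 -= 12·R0  ⇒  (0, 4, 0, 10)
     R3 -= 12·R0  ⇒  (0, 9, 4, 12)
[2] R1 /= 5  ⇒  (0, 1, 0, 7)
     R0 -= 7·R1  ⇒  (1, 0, 0, 1)
     R2 -= 4·R1  ⇒  (0, 0, 0, 8)
     R3 -= 9·R1  ⇒  (0, 0, 4, 1)
[3] R2 <-> R3
[3] R2 /= 4  ⇒  (0, 0, 1, 10)
[4] R3 /= 8  ⇒  (0, 0, 0, 1)
     R0 -= 1·R3  ⇒  (1, 0, 0, 0)
     R1 -= 7·R3  ⇒  (0, 1, 0, 0)
     R2 -= 10·R3  ⇒  (0, 0, 1, 0)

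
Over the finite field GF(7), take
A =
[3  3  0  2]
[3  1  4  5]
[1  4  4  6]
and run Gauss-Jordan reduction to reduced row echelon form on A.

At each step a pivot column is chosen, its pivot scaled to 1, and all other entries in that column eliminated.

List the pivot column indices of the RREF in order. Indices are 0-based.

pivot columns: 0, 1, 2

[1] R0 /= 3  ⇒  (1, 1, 0, 3)
     R1 -= 3·R0  ⇒  (0, 5, 4, 3)
     R2 -= 1·R0  ⇒  (0, 3, 4, 3)
[2] R1 /= 5  ⇒  (0, 1, 5, 2)
     R0 -= 1·R1  ⇒  (1, 0, 2, 1)
     R2 -= 3·R1  ⇒  (0, 0, 3, 4)
[3] R2 /= 3  ⇒  (0, 0, 1, 6)
     R0 -= 2·R2  ⇒  (1, 0, 0, 3)
     R1 -= 5·R2  ⇒  (0, 1, 0, 0)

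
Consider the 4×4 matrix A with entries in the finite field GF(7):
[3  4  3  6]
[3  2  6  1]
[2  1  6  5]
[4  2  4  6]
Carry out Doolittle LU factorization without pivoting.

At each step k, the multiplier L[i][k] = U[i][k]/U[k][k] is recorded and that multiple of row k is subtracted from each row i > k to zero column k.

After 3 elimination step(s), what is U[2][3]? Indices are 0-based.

[col 0] pivot 3
  R1 -= 1*R0 → (0, 5, 3, 2)  (L[1][0] := 1)
  R2 -= 3*R0 → (0, 3, 4, 1)  (L[2][0] := 3)
  R3 -= 6*R0 → (0, 6, 0, 5)  (L[3][0] := 6)
[col 1] pivot 5
  R2 -= 2*R1 → (0, 0, 5, 4)  (L[2][1] := 2)
  R3 -= 4*R1 → (0, 0, 2, 4)  (L[3][1] := 4)
[col 2] pivot 5
  R3 -= 6*R2 → (0, 0, 0, 1)  (L[3][2] := 6)

U[2][3] = 4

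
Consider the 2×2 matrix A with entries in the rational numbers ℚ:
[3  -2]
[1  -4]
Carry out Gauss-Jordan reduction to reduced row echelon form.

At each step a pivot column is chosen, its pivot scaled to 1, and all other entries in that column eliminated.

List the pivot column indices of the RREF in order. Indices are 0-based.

pivot columns: 0, 1

[1] R0 /= 3  ⇒  (1, -2/3)
     R1 -= 1·R0  ⇒  (0, -10/3)
[2] R1 /= -10/3  ⇒  (0, 1)
     R0 -= -2/3·R1  ⇒  (1, 0)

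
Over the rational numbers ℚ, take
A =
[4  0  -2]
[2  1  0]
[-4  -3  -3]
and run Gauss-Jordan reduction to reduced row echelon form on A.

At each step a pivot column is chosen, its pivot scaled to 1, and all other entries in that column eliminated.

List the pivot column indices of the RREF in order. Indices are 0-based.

pivot columns: 0, 1, 2

pivot(0,0)=4: scale R0 → (1, 0, -1/2)
  clear (1,0): R1 −= (2)R0 → (0, 1, 1)
  clear (2,0): R2 −= (-4)R0 → (0, -3, -5)
pivot(1,1)=1: scale R1 → (0, 1, 1)
  clear (2,1): R2 −= (-3)R1 → (0, 0, -2)
pivot(2,2)=-2: scale R2 → (0, 0, 1)
  clear (0,2): R0 −= (-1/2)R2 → (1, 0, 0)
  clear (1,2): R1 −= (1)R2 → (0, 1, 0)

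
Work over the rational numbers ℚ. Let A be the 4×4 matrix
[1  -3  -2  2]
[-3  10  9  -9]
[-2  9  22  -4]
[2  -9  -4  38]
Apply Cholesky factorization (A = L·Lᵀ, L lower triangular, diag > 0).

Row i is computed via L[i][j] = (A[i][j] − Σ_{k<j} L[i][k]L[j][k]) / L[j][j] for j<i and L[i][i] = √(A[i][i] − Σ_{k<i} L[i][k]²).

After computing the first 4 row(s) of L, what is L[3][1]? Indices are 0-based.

Step 1: L[0][0] = √(1) = 1.
  L[1][0] = (-3) / L[0][0] = -3.
Step 2: L[1][1] = √(1) = 1.
  L[2][0] = (-2) / L[0][0] = -2.
  L[2][1] = (3) / L[1][1] = 3.
Step 3: L[2][2] = √(9) = 3.
  L[3][0] = (2) / L[0][0] = 2.
  L[3][1] = (-3) / L[1][1] = -3.
  L[3][2] = (9) / L[2][2] = 3.
Step 4: L[3][3] = √(16) = 4.

L[3][1] = -3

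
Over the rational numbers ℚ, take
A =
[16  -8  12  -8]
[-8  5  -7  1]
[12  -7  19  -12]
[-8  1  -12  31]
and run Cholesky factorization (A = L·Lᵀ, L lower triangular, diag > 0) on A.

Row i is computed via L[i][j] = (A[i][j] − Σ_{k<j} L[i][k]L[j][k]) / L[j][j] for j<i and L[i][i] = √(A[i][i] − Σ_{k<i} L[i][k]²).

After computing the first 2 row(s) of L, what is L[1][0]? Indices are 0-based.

L[1][0] = -2

Step 1: L[0][0] = √(16) = 4.
  L[1][0] = (-8) / L[0][0] = -2.
Step 2: L[1][1] = √(1) = 1.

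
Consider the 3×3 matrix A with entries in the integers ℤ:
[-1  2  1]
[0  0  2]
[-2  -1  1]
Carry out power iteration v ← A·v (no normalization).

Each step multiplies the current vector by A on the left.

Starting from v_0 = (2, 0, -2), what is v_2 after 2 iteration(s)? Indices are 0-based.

v_0 = (2, 0, -2).
v_1 = A·v_0 = (-4, -4, -6).
v_2 = A·v_1 = (-10, -12, 6).

v_2 = (-10, -12, 6)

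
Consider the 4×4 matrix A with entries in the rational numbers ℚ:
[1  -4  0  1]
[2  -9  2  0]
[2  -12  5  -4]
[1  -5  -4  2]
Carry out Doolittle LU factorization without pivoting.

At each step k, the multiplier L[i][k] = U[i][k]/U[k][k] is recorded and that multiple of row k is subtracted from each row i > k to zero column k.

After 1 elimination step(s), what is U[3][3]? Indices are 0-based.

[col 0] pivot 1
  R1 -= 2*R0 → (0, -1, 2, -2)  (L[1][0] := 2)
  R2 -= 2*R0 → (0, -4, 5, -6)  (L[2][0] := 2)
  R3 -= 1*R0 → (0, -1, -4, 1)  (L[3][0] := 1)

U[3][3] = 1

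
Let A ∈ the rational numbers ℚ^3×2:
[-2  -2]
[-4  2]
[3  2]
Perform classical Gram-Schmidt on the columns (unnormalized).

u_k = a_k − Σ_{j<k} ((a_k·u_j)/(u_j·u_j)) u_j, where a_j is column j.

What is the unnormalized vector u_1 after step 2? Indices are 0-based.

Step 1: u_0 = a_0 = (-2, -4, 3).
Step 2: u_1 = a_1 − (2/29)·u_0 = (-54/29, 66/29, 52/29).

u_1 = (-54/29, 66/29, 52/29)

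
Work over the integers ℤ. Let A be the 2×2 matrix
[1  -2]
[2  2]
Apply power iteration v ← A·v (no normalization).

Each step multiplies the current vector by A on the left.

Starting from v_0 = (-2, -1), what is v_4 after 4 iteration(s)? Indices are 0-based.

v_4 = (36, 72)

v_0 = (-2, -1).
v_1 = A·v_0 = (0, -6).
v_2 = A·v_1 = (12, -12).
v_3 = A·v_2 = (36, 0).
v_4 = A·v_3 = (36, 72).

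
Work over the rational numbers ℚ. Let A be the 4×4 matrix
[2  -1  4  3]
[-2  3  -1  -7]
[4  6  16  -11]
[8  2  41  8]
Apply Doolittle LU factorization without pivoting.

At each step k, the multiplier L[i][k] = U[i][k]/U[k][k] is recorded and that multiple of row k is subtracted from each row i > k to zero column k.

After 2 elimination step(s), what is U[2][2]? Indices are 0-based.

k=0: U[0][0]=2
  eliminate (1,0): mult=-1, new row 1: (0, 2, 3, -4); set L[1][0]=-1
  eliminate (2,0): mult=2, new row 2: (0, 8, 8, -17); set L[2][0]=2
  eliminate (3,0): mult=4, new row 3: (0, 6, 25, -4); set L[3][0]=4
k=1: U[1][1]=2
  eliminate (2,1): mult=4, new row 2: (0, 0, -4, -1); set L[2][1]=4
  eliminate (3,1): mult=3, new row 3: (0, 0, 16, 8); set L[3][1]=3

U[2][2] = -4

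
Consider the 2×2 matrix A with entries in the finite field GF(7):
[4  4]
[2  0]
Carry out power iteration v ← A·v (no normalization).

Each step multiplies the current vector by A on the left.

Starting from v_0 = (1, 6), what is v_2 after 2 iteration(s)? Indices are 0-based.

v_0 = (1, 6).
v_1 = A·v_0 = (0, 2).
v_2 = A·v_1 = (1, 0).

v_2 = (1, 0)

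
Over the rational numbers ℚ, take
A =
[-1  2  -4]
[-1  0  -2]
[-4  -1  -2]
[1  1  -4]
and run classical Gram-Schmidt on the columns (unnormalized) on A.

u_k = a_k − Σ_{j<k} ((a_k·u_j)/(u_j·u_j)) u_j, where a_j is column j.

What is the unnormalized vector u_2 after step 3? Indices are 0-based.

u_2 = (22/21, -8/7, -2/3, -58/21)

Step 1: u_0 = a_0 = (-1, -1, -4, 1).
Step 2: u_1 = a_1 − (3/19)·u_0 = (41/19, 3/19, -7/19, 16/19).
Step 3: u_2 = a_2 − (10/19)·u_0 − (-44/21)·u_1 = (22/21, -8/7, -2/3, -58/21).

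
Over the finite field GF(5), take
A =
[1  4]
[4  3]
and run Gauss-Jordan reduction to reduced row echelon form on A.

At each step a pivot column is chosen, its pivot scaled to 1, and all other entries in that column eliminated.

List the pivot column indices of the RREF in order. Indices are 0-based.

pivot(0,0)=1: scale R0 → (1, 4)
  clear (1,0): R1 −= (4)R0 → (0, 2)
pivot(1,1)=2: scale R1 → (0, 1)
  clear (0,1): R0 −= (4)R1 → (1, 0)

pivot columns: 0, 1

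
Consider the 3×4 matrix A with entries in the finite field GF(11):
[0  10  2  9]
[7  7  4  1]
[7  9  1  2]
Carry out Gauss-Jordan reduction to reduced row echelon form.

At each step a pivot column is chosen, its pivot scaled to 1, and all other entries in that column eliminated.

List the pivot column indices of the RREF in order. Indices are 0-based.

pivot columns: 0, 1, 2

step 1: exchange rows 0,1
step 1: normalize row 0 (÷7) = (1, 1, 10, 8)
  row 2: subtract 7×row0 = (0, 2, 8, 1)
step 2: normalize row 1 (÷10) = (0, 1, 9, 2)
  row 0: subtract 1×row1 = (1, 0, 1, 6)
  row 2: subtract 2×row1 = (0, 0, 1, 8)
step 3: normalize row 2 (÷1) = (0, 0, 1, 8)
  row 0: subtract 1×row2 = (1, 0, 0, 9)
  row 1: subtract 9×row2 = (0, 1, 0, 7)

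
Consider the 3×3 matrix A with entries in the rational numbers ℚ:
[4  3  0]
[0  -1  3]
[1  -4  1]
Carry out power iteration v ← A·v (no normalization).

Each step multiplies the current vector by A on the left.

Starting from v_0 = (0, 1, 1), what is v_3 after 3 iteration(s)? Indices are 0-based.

v_3 = (39, -13, 54)

v_0 = (0, 1, 1).
v_1 = A·v_0 = (3, 2, -3).
v_2 = A·v_1 = (18, -11, -8).
v_3 = A·v_2 = (39, -13, 54).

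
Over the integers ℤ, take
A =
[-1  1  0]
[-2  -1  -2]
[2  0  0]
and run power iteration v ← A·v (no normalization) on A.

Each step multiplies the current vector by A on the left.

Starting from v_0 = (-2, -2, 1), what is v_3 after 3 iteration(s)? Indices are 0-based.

v_0 = (-2, -2, 1).
v_1 = A·v_0 = (0, 4, -4).
v_2 = A·v_1 = (4, 4, 0).
v_3 = A·v_2 = (0, -12, 8).

v_3 = (0, -12, 8)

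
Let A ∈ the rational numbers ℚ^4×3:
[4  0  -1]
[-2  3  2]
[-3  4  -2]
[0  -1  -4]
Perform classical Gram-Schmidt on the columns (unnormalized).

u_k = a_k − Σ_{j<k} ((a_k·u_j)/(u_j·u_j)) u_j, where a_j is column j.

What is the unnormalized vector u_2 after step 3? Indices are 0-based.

Step 1: u_0 = a_0 = (4, -2, -3, 0).
Step 2: u_1 = a_1 − (-18/29)·u_0 = (72/29, 51/29, 62/29, -1).
Step 3: u_2 = a_2 − (-2/29)·u_0 − (11/215)·u_1 = (-183/215, 381/215, -498/215, -849/215).

u_2 = (-183/215, 381/215, -498/215, -849/215)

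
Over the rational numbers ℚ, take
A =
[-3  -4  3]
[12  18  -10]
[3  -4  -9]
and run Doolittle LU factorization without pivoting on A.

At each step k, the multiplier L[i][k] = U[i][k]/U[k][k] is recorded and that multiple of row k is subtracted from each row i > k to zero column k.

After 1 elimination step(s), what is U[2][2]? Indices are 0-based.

U[2][2] = -6

Step 1: pivot at (0,0) is -3.
  row1 ← row1 − (-4)·row0  ⇒  L[1][0]=-4, U row1=(0, 2, 2)
  row2 ← row2 − (-1)·row0  ⇒  L[2][0]=-1, U row2=(0, -8, -6)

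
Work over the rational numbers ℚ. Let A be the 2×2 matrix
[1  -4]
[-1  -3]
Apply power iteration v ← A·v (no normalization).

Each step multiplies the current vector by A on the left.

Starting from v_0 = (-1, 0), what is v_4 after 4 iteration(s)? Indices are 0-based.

v_4 = (-41, -36)

v_0 = (-1, 0).
v_1 = A·v_0 = (-1, 1).
v_2 = A·v_1 = (-5, -2).
v_3 = A·v_2 = (3, 11).
v_4 = A·v_3 = (-41, -36).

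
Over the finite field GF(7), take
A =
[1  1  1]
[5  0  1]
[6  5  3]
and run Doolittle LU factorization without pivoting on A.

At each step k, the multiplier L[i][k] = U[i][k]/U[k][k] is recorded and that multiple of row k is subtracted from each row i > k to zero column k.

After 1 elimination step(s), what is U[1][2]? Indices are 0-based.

U[1][2] = 3

Step 1: pivot at (0,0) is 1.
  row1 ← row1 − (5)·row0  ⇒  L[1][0]=5, U row1=(0, 2, 3)
  row2 ← row2 − (6)·row0  ⇒  L[2][0]=6, U row2=(0, 6, 4)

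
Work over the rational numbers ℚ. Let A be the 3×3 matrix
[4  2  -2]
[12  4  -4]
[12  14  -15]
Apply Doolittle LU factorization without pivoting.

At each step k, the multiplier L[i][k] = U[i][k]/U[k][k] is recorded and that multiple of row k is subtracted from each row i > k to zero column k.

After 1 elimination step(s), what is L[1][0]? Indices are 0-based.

k=0: U[0][0]=4
  eliminate (1,0): mult=3, new row 1: (0, -2, 2); set L[1][0]=3
  eliminate (2,0): mult=3, new row 2: (0, 8, -9); set L[2][0]=3

L[1][0] = 3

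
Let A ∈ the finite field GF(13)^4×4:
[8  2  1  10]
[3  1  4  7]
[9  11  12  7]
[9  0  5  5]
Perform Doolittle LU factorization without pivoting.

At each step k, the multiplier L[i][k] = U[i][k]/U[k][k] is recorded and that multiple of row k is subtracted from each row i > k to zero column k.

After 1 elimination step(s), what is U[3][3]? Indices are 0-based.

[col 0] pivot 8
  R1 -= 2*R0 → (0, 10, 2, 0)  (L[1][0] := 2)
  R2 -= 6*R0 → (0, 12, 6, 12)  (L[2][0] := 6)
  R3 -= 6*R0 → (0, 1, 12, 10)  (L[3][0] := 6)

U[3][3] = 10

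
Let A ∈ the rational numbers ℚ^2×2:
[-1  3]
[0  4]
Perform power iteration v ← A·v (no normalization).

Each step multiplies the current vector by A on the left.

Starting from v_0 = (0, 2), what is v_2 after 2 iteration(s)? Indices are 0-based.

v_0 = (0, 2).
v_1 = A·v_0 = (6, 8).
v_2 = A·v_1 = (18, 32).

v_2 = (18, 32)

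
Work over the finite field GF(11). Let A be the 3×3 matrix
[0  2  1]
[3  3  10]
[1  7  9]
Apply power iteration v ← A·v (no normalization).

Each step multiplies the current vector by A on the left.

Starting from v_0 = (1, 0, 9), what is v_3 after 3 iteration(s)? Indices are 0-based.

v_0 = (1, 0, 9).
v_1 = A·v_0 = (9, 5, 5).
v_2 = A·v_1 = (4, 4, 1).
v_3 = A·v_2 = (9, 1, 8).

v_3 = (9, 1, 8)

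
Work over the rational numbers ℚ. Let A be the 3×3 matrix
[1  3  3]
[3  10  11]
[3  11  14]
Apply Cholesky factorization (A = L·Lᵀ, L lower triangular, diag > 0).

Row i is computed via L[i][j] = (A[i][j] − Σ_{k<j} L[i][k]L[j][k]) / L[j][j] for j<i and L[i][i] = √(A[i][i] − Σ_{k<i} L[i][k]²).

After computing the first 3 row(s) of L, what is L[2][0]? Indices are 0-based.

Step 1: L[0][0] = √(1) = 1.
  L[1][0] = (3) / L[0][0] = 3.
Step 2: L[1][1] = √(1) = 1.
  L[2][0] = (3) / L[0][0] = 3.
  L[2][1] = (2) / L[1][1] = 2.
Step 3: L[2][2] = √(1) = 1.

L[2][0] = 3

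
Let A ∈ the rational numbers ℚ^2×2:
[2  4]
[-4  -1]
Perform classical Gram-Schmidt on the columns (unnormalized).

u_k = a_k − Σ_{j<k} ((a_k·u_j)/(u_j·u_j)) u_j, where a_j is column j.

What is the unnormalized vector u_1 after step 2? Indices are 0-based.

Step 1: u_0 = a_0 = (2, -4).
Step 2: u_1 = a_1 − (3/5)·u_0 = (14/5, 7/5).

u_1 = (14/5, 7/5)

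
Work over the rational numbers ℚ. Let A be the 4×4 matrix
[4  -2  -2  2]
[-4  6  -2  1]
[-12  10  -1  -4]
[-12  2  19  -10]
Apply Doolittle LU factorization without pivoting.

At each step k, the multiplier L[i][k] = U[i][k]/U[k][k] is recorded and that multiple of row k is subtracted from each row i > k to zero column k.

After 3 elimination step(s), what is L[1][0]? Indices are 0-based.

Step 1: pivot at (0,0) is 4.
  row1 ← row1 − (-1)·row0  ⇒  L[1][0]=-1, U row1=(0, 4, -4, 3)
  row2 ← row2 − (-3)·row0  ⇒  L[2][0]=-3, U row2=(0, 4, -7, 2)
  row3 ← row3 − (-3)·row0  ⇒  L[3][0]=-3, U row3=(0, -4, 13, -4)
Step 2: pivot at (1,1) is 4.
  row2 ← row2 − (1)·row1  ⇒  L[2][1]=1, U row2=(0, 0, -3, -1)
  row3 ← row3 − (-1)·row1  ⇒  L[3][1]=-1, U row3=(0, 0, 9, -1)
Step 3: pivot at (2,2) is -3.
  row3 ← row3 − (-3)·row2  ⇒  L[3][2]=-3, U row3=(0, 0, 0, -4)

L[1][0] = -1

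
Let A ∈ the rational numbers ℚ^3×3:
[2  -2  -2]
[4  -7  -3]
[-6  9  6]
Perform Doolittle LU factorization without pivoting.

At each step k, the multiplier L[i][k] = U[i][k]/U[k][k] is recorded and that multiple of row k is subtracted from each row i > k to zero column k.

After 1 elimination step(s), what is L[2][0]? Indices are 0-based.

L[2][0] = -3

[col 0] pivot 2
  R1 -= 2*R0 → (0, -3, 1)  (L[1][0] := 2)
  R2 -= -3*R0 → (0, 3, 0)  (L[2][0] := -3)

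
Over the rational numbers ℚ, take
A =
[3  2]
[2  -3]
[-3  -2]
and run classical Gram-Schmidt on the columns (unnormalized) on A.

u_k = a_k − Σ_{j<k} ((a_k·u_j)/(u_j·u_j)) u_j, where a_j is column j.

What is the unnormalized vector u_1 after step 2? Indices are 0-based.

Step 1: u_0 = a_0 = (3, 2, -3).
Step 2: u_1 = a_1 − (3/11)·u_0 = (13/11, -39/11, -13/11).

u_1 = (13/11, -39/11, -13/11)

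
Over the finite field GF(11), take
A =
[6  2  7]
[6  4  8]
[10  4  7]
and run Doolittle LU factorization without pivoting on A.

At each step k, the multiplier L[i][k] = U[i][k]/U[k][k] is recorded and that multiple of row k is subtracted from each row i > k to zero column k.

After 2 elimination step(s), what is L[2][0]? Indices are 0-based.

L[2][0] = 9

[col 0] pivot 6
  R1 -= 1*R0 → (0, 2, 1)  (L[1][0] := 1)
  R2 -= 9*R0 → (0, 8, 10)  (L[2][0] := 9)
[col 1] pivot 2
  R2 -= 4*R1 → (0, 0, 6)  (L[2][1] := 4)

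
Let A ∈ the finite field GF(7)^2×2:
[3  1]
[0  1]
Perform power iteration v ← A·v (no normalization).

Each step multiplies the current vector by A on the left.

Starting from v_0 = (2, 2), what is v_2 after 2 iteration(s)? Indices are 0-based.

v_2 = (5, 2)

v_0 = (2, 2).
v_1 = A·v_0 = (1, 2).
v_2 = A·v_1 = (5, 2).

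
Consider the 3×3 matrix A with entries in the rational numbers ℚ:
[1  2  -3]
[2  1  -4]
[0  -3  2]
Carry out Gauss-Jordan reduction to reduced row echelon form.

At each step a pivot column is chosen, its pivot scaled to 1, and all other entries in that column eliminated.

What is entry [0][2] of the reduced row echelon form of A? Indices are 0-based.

M[0][2] = -5/3

[1] R0 /= 1  ⇒  (1, 2, -3)
     R1 -= 2·R0  ⇒  (0, -3, 2)
[2] R1 /= -3  ⇒  (0, 1, -2/3)
     R0 -= 2·R1  ⇒  (1, 0, -5/3)
     R2 -= -3·R1  ⇒  (0, 0, 0)
column 2 empty below row 2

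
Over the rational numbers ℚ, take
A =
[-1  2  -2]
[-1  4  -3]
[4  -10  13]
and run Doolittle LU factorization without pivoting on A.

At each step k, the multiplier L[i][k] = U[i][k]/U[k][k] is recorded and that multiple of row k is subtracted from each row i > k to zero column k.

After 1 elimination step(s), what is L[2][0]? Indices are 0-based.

[col 0] pivot -1
  R1 -= 1*R0 → (0, 2, -1)  (L[1][0] := 1)
  R2 -= -4*R0 → (0, -2, 5)  (L[2][0] := -4)

L[2][0] = -4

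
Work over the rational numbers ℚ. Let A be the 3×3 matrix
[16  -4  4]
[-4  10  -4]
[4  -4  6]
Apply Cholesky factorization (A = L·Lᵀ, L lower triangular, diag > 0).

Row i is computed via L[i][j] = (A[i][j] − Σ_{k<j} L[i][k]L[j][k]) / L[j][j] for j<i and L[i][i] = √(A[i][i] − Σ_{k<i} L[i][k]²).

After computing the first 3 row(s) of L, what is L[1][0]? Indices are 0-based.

Step 1: L[0][0] = √(16) = 4.
  L[1][0] = (-4) / L[0][0] = -1.
Step 2: L[1][1] = √(9) = 3.
  L[2][0] = (4) / L[0][0] = 1.
  L[2][1] = (-3) / L[1][1] = -1.
Step 3: L[2][2] = √(4) = 2.

L[1][0] = -1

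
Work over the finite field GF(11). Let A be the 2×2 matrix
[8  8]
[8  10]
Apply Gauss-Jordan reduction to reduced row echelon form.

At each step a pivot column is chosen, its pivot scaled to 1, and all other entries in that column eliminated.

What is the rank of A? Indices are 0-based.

step 1: normalize row 0 (÷8) = (1, 1)
  row 1: subtract 8×row0 = (0, 2)
step 2: normalize row 1 (÷2) = (0, 1)
  row 0: subtract 1×row1 = (1, 0)

rank = 2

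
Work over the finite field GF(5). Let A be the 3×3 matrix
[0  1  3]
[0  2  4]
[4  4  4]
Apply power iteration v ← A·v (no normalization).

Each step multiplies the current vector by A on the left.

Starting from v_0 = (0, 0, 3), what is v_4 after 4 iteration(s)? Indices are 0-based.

v_4 = (1, 1, 2)

v_0 = (0, 0, 3).
v_1 = A·v_0 = (4, 2, 2).
v_2 = A·v_1 = (3, 2, 2).
v_3 = A·v_2 = (3, 2, 3).
v_4 = A·v_3 = (1, 1, 2).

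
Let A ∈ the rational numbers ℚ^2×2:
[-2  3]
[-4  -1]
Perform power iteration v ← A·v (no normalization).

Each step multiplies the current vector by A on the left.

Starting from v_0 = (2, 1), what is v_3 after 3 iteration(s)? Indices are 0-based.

v_0 = (2, 1).
v_1 = A·v_0 = (-1, -9).
v_2 = A·v_1 = (-25, 13).
v_3 = A·v_2 = (89, 87).

v_3 = (89, 87)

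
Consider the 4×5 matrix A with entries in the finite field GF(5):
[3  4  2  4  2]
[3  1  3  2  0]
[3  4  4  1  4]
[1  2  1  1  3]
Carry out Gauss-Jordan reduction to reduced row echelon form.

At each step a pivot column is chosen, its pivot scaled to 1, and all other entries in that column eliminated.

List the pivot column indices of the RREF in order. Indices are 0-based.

pivot columns: 0, 1, 2, 3

step 1: normalize row 0 (÷3) = (1, 3, 4, 3, 4)
  row 1: subtract 3×row0 = (0, 2, 1, 3, 3)
  row 2: subtract 3×row0 = (0, 0, 2, 2, 2)
  row 3: subtract 1×row0 = (0, 4, 2, 3, 4)
step 2: normalize row 1 (÷2) = (0, 1, 3, 4, 4)
  row 0: subtract 3×row1 = (1, 0, 0, 1, 2)
  row 3: subtract 4×row1 = (0, 0, 0, 2, 3)
step 3: normalize row 2 (÷2) = (0, 0, 1, 1, 1)
  row 1: subtract 3×row2 = (0, 1, 0, 1, 1)
step 4: normalize row 3 (÷2) = (0, 0, 0, 1, 4)
  row 0: subtract 1×row3 = (1, 0, 0, 0, 3)
  row 1: subtract 1×row3 = (0, 1, 0, 0, 2)
  row 2: subtract 1×row3 = (0, 0, 1, 0, 2)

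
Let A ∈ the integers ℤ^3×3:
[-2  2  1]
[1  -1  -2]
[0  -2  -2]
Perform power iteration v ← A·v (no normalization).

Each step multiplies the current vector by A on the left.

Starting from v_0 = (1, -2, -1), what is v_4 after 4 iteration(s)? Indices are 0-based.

v_0 = (1, -2, -1).
v_1 = A·v_0 = (-7, 5, 6).
v_2 = A·v_1 = (30, -24, -22).
v_3 = A·v_2 = (-130, 98, 92).
v_4 = A·v_3 = (548, -412, -380).

v_4 = (548, -412, -380)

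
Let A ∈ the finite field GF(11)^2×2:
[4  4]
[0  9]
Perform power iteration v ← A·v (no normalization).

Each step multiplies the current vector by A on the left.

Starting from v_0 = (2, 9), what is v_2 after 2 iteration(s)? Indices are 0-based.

v_0 = (2, 9).
v_1 = A·v_0 = (0, 4).
v_2 = A·v_1 = (5, 3).

v_2 = (5, 3)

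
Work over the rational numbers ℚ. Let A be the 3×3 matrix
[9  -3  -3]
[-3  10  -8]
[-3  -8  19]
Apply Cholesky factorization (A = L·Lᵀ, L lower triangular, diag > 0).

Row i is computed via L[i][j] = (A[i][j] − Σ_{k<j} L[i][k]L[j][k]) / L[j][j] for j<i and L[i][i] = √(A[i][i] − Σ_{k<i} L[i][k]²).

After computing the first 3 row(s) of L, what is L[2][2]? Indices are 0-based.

L[2][2] = 3

Step 1: L[0][0] = √(9) = 3.
  L[1][0] = (-3) / L[0][0] = -1.
Step 2: L[1][1] = √(9) = 3.
  L[2][0] = (-3) / L[0][0] = -1.
  L[2][1] = (-9) / L[1][1] = -3.
Step 3: L[2][2] = √(9) = 3.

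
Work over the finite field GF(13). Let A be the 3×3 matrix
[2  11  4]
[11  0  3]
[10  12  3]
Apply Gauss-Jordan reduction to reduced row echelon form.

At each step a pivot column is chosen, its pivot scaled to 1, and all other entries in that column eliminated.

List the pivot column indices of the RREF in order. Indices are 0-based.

step 1: normalize row 0 (÷2) = (1, 12, 2)
  row 1: subtract 11×row0 = (0, 11, 7)
  row 2: subtract 10×row0 = (0, 9, 9)
step 2: normalize row 1 (÷11) = (0, 1, 3)
  row 0: subtract 12×row1 = (1, 0, 5)
  row 2: subtract 9×row1 = (0, 0, 8)
step 3: normalize row 2 (÷8) = (0, 0, 1)
  row 0: subtract 5×row2 = (1, 0, 0)
  row 1: subtract 3×row2 = (0, 1, 0)

pivot columns: 0, 1, 2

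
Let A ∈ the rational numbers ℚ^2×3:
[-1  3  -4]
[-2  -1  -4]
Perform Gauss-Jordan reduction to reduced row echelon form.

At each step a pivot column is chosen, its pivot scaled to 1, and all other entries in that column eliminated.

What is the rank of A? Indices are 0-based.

step 1: normalize row 0 (÷-1) = (1, -3, 4)
  row 1: subtract -2×row0 = (0, -7, 4)
step 2: normalize row 1 (÷-7) = (0, 1, -4/7)
  row 0: subtract -3×row1 = (1, 0, 16/7)

rank = 2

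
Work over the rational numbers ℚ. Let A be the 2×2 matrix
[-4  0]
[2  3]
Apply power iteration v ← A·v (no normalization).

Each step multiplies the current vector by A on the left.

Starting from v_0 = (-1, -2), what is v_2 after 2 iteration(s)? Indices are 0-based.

v_0 = (-1, -2).
v_1 = A·v_0 = (4, -8).
v_2 = A·v_1 = (-16, -16).

v_2 = (-16, -16)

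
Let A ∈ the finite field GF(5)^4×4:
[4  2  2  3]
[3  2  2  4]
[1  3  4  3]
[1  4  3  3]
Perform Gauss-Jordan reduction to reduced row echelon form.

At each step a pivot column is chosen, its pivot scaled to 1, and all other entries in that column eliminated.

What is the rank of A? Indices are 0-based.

[1] R0 /= 4  ⇒  (1, 3, 3, 2)
     R1 -= 3·R0  ⇒  (0, 3, 3, 3)
     R2 -= 1·R0  ⇒  (0, 0, 1, 1)
     R3 -= 1·R0  ⇒  (0, 1, 0, 1)
[2] R1 /= 3  ⇒  (0, 1, 1, 1)
     R0 -= 3·R1  ⇒  (1, 0, 0, 4)
     R3 -= 1·R1  ⇒  (0, 0, 4, 0)
[3] R2 /= 1  ⇒  (0, 0, 1, 1)
     R1 -= 1·R2  ⇒  (0, 1, 0, 0)
     R3 -= 4·R2  ⇒  (0, 0, 0, 1)
[4] R3 /= 1  ⇒  (0, 0, 0, 1)
     R0 -= 4·R3  ⇒  (1, 0, 0, 0)
     R2 -= 1·R3  ⇒  (0, 0, 1, 0)

rank = 4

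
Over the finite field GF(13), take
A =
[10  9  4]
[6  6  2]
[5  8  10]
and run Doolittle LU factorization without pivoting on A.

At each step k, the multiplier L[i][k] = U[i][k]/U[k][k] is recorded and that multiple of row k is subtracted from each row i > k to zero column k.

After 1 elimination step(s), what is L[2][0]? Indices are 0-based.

[col 0] pivot 10
  R1 -= 11*R0 → (0, 11, 10)  (L[1][0] := 11)
  R2 -= 7*R0 → (0, 10, 8)  (L[2][0] := 7)

L[2][0] = 7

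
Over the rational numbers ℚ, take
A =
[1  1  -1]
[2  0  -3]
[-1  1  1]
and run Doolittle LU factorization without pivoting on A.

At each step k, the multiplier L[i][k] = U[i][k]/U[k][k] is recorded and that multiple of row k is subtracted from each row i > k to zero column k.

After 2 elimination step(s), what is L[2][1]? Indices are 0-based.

L[2][1] = -1

k=0: U[0][0]=1
  eliminate (1,0): mult=2, new row 1: (0, -2, -1); set L[1][0]=2
  eliminate (2,0): mult=-1, new row 2: (0, 2, 0); set L[2][0]=-1
k=1: U[1][1]=-2
  eliminate (2,1): mult=-1, new row 2: (0, 0, -1); set L[2][1]=-1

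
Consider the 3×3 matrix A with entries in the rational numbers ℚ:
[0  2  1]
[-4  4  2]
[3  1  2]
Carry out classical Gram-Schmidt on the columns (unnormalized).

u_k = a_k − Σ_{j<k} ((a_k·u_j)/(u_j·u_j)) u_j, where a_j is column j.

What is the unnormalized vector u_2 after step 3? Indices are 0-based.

Step 1: u_0 = a_0 = (0, -4, 3).
Step 2: u_1 = a_1 − (-13/25)·u_0 = (2, 48/25, 64/25).
Step 3: u_2 = a_2 − (-2/25)·u_0 − (137/178)·u_1 = (-48/89, 18/89, 24/89).

u_2 = (-48/89, 18/89, 24/89)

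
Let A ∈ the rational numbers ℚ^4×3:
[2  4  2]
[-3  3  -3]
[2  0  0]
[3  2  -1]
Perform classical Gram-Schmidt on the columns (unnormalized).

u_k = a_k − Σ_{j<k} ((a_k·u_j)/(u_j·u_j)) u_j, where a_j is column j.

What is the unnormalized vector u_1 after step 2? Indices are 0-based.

Step 1: u_0 = a_0 = (2, -3, 2, 3).
Step 2: u_1 = a_1 − (5/26)·u_0 = (47/13, 93/26, -5/13, 37/26).

u_1 = (47/13, 93/26, -5/13, 37/26)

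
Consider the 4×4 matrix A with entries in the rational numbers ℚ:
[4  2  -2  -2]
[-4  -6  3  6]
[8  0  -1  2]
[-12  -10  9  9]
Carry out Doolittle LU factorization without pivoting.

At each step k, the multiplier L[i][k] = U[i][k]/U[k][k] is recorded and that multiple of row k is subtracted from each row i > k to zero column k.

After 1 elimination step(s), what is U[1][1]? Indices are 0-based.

U[1][1] = -4

k=0: U[0][0]=4
  eliminate (1,0): mult=-1, new row 1: (0, -4, 1, 4); set L[1][0]=-1
  eliminate (2,0): mult=2, new row 2: (0, -4, 3, 6); set L[2][0]=2
  eliminate (3,0): mult=-3, new row 3: (0, -4, 3, 3); set L[3][0]=-3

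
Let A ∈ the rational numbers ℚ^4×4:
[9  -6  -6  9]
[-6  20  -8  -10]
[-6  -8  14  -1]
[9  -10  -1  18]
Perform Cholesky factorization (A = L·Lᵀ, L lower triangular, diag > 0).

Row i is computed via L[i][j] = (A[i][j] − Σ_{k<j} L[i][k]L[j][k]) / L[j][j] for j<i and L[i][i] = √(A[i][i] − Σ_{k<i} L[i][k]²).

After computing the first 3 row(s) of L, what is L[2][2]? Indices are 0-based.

Step 1: L[0][0] = √(9) = 3.
  L[1][0] = (-6) / L[0][0] = -2.
Step 2: L[1][1] = √(16) = 4.
  L[2][0] = (-6) / L[0][0] = -2.
  L[2][1] = (-12) / L[1][1] = -3.
Step 3: L[2][2] = √(1) = 1.

L[2][2] = 1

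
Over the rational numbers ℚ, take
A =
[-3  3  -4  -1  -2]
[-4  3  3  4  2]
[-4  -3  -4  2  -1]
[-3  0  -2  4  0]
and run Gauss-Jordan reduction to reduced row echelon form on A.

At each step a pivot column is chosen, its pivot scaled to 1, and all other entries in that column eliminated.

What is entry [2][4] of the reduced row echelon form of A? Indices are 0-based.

M[2][4] = 67/155

step 1: normalize row 0 (÷-3) = (1, -1, 4/3, 1/3, 2/3)
  row 1: subtract -4×row0 = (0, -1, 25/3, 16/3, 14/3)
  row 2: subtract -4×row0 = (0, -7, 4/3, 10/3, 5/3)
  row 3: subtract -3×row0 = (0, -3, 2, 5, 2)
step 2: normalize row 1 (÷-1) = (0, 1, -25/3, -16/3, -14/3)
  row 0: subtract -1×row1 = (1, 0, -7, -5, -4)
  row 2: subtract -7×row1 = (0, 0, -57, -34, -31)
  row 3: subtract -3×row1 = (0, 0, -23, -11, -12)
step 3: normalize row 2 (÷-57) = (0, 0, 1, 34/57, 31/57)
  row 0: subtract -7×row2 = (1, 0, 0, -47/57, -11/57)
  row 1: subtract -25/3×row2 = (0, 1, 0, -62/171, -23/171)
  row 3: subtract -23×row2 = (0, 0, 0, 155/57, 29/57)
step 4: normalize row 3 (÷155/57) = (0, 0, 0, 1, 29/155)
  row 0: subtract -47/57×row3 = (1, 0, 0, 0, -6/155)
  row 1: subtract -62/171×row3 = (0, 1, 0, 0, -1/15)
  row 2: subtract 34/57×row3 = (0, 0, 1, 0, 67/155)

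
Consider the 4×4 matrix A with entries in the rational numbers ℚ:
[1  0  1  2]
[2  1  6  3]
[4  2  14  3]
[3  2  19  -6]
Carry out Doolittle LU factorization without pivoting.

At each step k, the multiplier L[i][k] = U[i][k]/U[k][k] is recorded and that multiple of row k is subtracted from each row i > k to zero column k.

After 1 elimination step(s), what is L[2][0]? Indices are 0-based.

L[2][0] = 4

[col 0] pivot 1
  R1 -= 2*R0 → (0, 1, 4, -1)  (L[1][0] := 2)
  R2 -= 4*R0 → (0, 2, 10, -5)  (L[2][0] := 4)
  R3 -= 3*R0 → (0, 2, 16, -12)  (L[3][0] := 3)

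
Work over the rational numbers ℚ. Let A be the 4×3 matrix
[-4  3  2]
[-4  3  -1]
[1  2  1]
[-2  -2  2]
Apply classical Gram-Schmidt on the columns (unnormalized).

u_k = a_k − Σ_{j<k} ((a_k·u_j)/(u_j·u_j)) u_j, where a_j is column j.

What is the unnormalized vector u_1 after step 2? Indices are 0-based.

u_1 = (39/37, 39/37, 92/37, -110/37)

Step 1: u_0 = a_0 = (-4, -4, 1, -2).
Step 2: u_1 = a_1 − (-18/37)·u_0 = (39/37, 39/37, 92/37, -110/37).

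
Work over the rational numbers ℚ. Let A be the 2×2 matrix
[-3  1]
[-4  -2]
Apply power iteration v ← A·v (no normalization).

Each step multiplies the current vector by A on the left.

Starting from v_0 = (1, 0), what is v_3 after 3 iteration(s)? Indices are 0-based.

v_0 = (1, 0).
v_1 = A·v_0 = (-3, -4).
v_2 = A·v_1 = (5, 20).
v_3 = A·v_2 = (5, -60).

v_3 = (5, -60)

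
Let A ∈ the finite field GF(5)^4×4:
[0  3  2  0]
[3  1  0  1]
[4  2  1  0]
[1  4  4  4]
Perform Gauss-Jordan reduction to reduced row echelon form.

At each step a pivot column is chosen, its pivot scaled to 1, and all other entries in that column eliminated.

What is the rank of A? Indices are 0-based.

rank = 4

pivot(0,0): swap R0↔R1
pivot(0,0)=3: scale R0 → (1, 2, 0, 2)
  clear (2,0): R2 −= (4)R0 → (0, 4, 1, 2)
  clear (3,0): R3 −= (1)R0 → (0, 2, 4, 2)
pivot(1,1)=3: scale R1 → (0, 1, 4, 0)
  clear (0,1): R0 −= (2)R1 → (1, 0, 2, 2)
  clear (2,1): R2 −= (4)R1 → (0, 0, 0, 2)
  clear (3,1): R3 −= (2)R1 → (0, 0, 1, 2)
pivot(2,2): swap R2↔R3
pivot(2,2)=1: scale R2 → (0, 0, 1, 2)
  clear (0,2): R0 −= (2)R2 → (1, 0, 0, 3)
  clear (1,2): R1 −= (4)R2 → (0, 1, 0, 2)
pivot(3,3)=2: scale R3 → (0, 0, 0, 1)
  clear (0,3): R0 −= (3)R3 → (1, 0, 0, 0)
  clear (1,3): R1 −= (2)R3 → (0, 1, 0, 0)
  clear (2,3): R2 −= (2)R3 → (0, 0, 1, 0)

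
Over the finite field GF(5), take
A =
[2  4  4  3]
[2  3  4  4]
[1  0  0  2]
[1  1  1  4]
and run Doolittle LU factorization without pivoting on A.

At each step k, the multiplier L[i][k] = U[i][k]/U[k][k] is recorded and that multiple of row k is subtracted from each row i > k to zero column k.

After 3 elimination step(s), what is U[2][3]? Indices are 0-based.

U[2][3] = 1

k=0: U[0][0]=2
  eliminate (1,0): mult=1, new row 1: (0, 4, 0, 1); set L[1][0]=1
  eliminate (2,0): mult=3, new row 2: (0, 3, 3, 3); set L[2][0]=3
  eliminate (3,0): mult=3, new row 3: (0, 4, 4, 0); set L[3][0]=3
k=1: U[1][1]=4
  eliminate (2,1): mult=2, new row 2: (0, 0, 3, 1); set L[2][1]=2
  eliminate (3,1): mult=1, new row 3: (0, 0, 4, 4); set L[3][1]=1
k=2: U[2][2]=3
  eliminate (3,2): mult=3, new row 3: (0, 0, 0, 1); set L[3][2]=3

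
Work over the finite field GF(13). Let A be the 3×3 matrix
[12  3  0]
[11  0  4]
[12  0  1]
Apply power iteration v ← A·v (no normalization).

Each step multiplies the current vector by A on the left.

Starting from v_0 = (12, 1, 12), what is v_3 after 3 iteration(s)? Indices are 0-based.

v_0 = (12, 1, 12).
v_1 = A·v_0 = (4, 11, 0).
v_2 = A·v_1 = (3, 5, 9).
v_3 = A·v_2 = (12, 4, 6).

v_3 = (12, 4, 6)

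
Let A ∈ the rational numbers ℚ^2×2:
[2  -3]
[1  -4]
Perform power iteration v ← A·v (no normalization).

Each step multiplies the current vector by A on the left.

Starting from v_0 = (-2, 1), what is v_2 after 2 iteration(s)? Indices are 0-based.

v_2 = (4, 17)

v_0 = (-2, 1).
v_1 = A·v_0 = (-7, -6).
v_2 = A·v_1 = (4, 17).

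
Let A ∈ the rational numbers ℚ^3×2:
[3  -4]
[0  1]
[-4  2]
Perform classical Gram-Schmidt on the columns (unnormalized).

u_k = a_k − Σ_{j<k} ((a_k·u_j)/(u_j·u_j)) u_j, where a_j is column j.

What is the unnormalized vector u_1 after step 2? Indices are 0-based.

u_1 = (-8/5, 1, -6/5)

Step 1: u_0 = a_0 = (3, 0, -4).
Step 2: u_1 = a_1 − (-4/5)·u_0 = (-8/5, 1, -6/5).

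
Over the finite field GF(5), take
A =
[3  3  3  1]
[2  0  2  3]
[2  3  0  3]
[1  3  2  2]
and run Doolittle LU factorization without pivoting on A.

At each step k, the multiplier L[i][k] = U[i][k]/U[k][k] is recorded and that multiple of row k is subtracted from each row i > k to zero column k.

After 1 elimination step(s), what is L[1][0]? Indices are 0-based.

L[1][0] = 4

Step 1: pivot at (0,0) is 3.
  row1 ← row1 − (4)·row0  ⇒  L[1][0]=4, U row1=(0, 3, 0, 4)
  row2 ← row2 − (4)·row0  ⇒  L[2][0]=4, U row2=(0, 1, 3, 4)
  row3 ← row3 − (2)·row0  ⇒  L[3][0]=2, U row3=(0, 2, 1, 0)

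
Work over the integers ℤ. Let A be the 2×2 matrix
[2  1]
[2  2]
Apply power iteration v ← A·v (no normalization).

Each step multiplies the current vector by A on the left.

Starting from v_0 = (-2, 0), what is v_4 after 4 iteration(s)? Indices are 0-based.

v_0 = (-2, 0).
v_1 = A·v_0 = (-4, -4).
v_2 = A·v_1 = (-12, -16).
v_3 = A·v_2 = (-40, -56).
v_4 = A·v_3 = (-136, -192).

v_4 = (-136, -192)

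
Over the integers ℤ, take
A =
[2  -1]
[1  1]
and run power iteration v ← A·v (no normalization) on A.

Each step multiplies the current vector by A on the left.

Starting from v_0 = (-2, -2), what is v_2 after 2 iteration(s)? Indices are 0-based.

v_2 = (0, -6)

v_0 = (-2, -2).
v_1 = A·v_0 = (-2, -4).
v_2 = A·v_1 = (0, -6).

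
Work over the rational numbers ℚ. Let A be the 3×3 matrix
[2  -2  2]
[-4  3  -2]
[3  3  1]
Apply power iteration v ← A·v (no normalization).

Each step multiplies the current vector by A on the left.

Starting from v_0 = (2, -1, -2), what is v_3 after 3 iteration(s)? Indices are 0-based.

v_0 = (2, -1, -2).
v_1 = A·v_0 = (2, -7, 1).
v_2 = A·v_1 = (20, -31, -14).
v_3 = A·v_2 = (74, -145, -47).

v_3 = (74, -145, -47)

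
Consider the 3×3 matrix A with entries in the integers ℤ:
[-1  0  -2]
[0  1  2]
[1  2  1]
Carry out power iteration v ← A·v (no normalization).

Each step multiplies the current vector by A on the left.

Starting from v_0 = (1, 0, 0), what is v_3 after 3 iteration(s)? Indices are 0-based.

v_3 = (1, 2, 3)

v_0 = (1, 0, 0).
v_1 = A·v_0 = (-1, 0, 1).
v_2 = A·v_1 = (-1, 2, 0).
v_3 = A·v_2 = (1, 2, 3).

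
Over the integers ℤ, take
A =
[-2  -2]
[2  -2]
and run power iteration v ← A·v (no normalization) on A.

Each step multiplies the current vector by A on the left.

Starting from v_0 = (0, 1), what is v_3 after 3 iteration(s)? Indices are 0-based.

v_3 = (-16, 16)

v_0 = (0, 1).
v_1 = A·v_0 = (-2, -2).
v_2 = A·v_1 = (8, 0).
v_3 = A·v_2 = (-16, 16).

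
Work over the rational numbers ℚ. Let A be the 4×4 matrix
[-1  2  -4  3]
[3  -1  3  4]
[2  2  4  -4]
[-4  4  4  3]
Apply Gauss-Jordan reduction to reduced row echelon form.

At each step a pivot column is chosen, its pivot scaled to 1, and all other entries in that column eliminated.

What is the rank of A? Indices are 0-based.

step 1: normalize row 0 (÷-1) = (1, -2, 4, -3)
  row 1: subtract 3×row0 = (0, 5, -9, 13)
  row 2: subtract 2×row0 = (0, 6, -4, 2)
  row 3: subtract -4×row0 = (0, -4, 20, -9)
step 2: normalize row 1 (÷5) = (0, 1, -9/5, 13/5)
  row 0: subtract -2×row1 = (1, 0, 2/5, 11/5)
  row 2: subtract 6×row1 = (0, 0, 34/5, -68/5)
  row 3: subtract -4×row1 = (0, 0, 64/5, 7/5)
step 3: normalize row 2 (÷34/5) = (0, 0, 1, -2)
  row 0: subtract 2/5×row2 = (1, 0, 0, 3)
  row 1: subtract -9/5×row2 = (0, 1, 0, -1)
  row 3: subtract 64/5×row2 = (0, 0, 0, 27)
step 4: normalize row 3 (÷27) = (0, 0, 0, 1)
  row 0: subtract 3×row3 = (1, 0, 0, 0)
  row 1: subtract -1×row3 = (0, 1, 0, 0)
  row 2: subtract -2×row3 = (0, 0, 1, 0)

rank = 4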